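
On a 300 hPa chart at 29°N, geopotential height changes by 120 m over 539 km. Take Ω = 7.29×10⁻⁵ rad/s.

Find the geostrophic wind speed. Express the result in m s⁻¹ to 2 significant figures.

Coriolis parameter at 29°N:
f = 2Ω sin φ = 2 × 7.29×10⁻⁵ × sin 29° = 7.07×10⁻⁵ s⁻¹
Height gradient: |∂Z/∂n| = 120 m / 539000 m = 2.23×10⁻⁴
On a pressure surface, geostrophic balance gives V_g = (g/f)|∂Z/∂n|:
V_g = 9.81 × 2.23×10⁻⁴ / 7.07×10⁻⁵ = 30.9 m/s

31 m s⁻¹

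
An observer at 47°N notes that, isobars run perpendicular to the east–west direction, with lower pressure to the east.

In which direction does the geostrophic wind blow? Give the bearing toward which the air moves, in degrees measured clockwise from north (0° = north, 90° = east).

180°

The pressure-gradient force points toward the east (bearing 090°).
Geostrophic balance: in the Northern Hemisphere the Coriolis force deflects motion to the right, so the geostrophic wind blows 90° to the right of the pressure-gradient force (low pressure on the left).
Rotating 090° by 90° clockwise gives 180° — the wind blows toward the south.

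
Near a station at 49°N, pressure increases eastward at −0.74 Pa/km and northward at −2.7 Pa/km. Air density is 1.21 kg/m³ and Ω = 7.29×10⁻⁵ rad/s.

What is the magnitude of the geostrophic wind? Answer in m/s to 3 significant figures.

21.0 m/s

Coriolis parameter at 49°N:
f = 2Ω sin φ = 2 × 7.29×10⁻⁵ × sin 49° = 1.10×10⁻⁴ s⁻¹
Component geostrophic relations (x east, y north):
u_g = −(1/(fρ)) ∂P/∂y,  v_g = (1/(fρ)) ∂P/∂x
u_g = −(−2.7×10⁻³)/(1.10×10⁻⁴ × 1.21) = 20.3 m/s;  v_g = (−0.74×10⁻³)/(1.10×10⁻⁴ × 1.21) = −5.56 m/s
|V_g| = √(u_g² + v_g²) = 21.0 m/s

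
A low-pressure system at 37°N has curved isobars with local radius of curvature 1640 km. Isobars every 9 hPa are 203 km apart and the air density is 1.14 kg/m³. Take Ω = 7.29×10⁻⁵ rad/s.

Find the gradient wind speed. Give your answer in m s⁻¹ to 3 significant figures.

Coriolis parameter at 37°N:
f = 2Ω sin φ = 2 × 7.29×10⁻⁵ × sin 37° = 8.77×10⁻⁵ s⁻¹
Pressure gradient: |∂P/∂n| = 900 Pa / 203000 m = 4.43×10⁻³ Pa/m
Geostrophic speed: V_g = |∂P/∂n|/(fρ) = 4.43×10⁻³/(8.77×10⁻⁵ × 1.14) = 44.3 m/s
Around a low, centrifugal force acts outward with Coriolis, so pressure-gradient force balances both:
(1/ρ)|∂P/∂n| = fV + V²/R  →  V² + fR·V − fR·V_g = 0
With fR = 8.77×10⁻⁵ × 1640×10³ m = 144 m/s:
V = [−fR + √((fR)² + 4 fR V_g)]/2 = [−144 + √(144² + 4×144×44.3)]/2 = 35.5 m/s
Subgeostrophic (V < V_g = 44.3 m/s), as expected around a low.

35.5 m s⁻¹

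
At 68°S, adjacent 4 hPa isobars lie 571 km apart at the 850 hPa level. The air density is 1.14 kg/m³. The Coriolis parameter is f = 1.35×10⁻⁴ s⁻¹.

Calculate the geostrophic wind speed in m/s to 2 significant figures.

4.6 m/s

Pressure gradient: |∂P/∂n| = 400 Pa / 571000 m = 7.01×10⁻⁴ Pa/m
Geostrophic balance (pressure-gradient force = Coriolis force):
V_g = (1/(fρ)) |∂P/∂n| = 7.01×10⁻⁴ / (1.35×10⁻⁴ × 1.14) = 4.55 m/s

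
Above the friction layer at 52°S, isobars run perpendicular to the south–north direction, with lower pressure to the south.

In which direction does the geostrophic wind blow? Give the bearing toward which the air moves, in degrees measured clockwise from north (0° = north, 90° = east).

090°

The pressure-gradient force points toward the south (bearing 180°).
Geostrophic balance: in the Southern Hemisphere the Coriolis force deflects motion to the left, so the geostrophic wind blows 90° to the left of the pressure-gradient force (low pressure on the right).
Rotating 180° by 90° counterclockwise gives 090° — the wind blows toward the east.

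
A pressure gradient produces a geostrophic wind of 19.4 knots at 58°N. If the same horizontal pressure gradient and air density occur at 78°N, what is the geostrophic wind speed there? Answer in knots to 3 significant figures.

16.8 knots

With the same pressure gradient and density, V_g ∝ 1/f ∝ 1/sin φ.
V₂ = V₁ · sin φ₁ / sin φ₂ = 19.4 × sin 58° / sin 78°
V₂ = 19.4 × 0.8480/0.9781 = 16.8 knots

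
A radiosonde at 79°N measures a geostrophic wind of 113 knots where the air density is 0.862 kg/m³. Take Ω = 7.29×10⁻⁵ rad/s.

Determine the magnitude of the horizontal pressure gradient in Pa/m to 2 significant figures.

Coriolis parameter at 79°N:
f = 2Ω sin φ = 2 × 7.29×10⁻⁵ × sin 79° = 1.43×10⁻⁴ s⁻¹
Wind speed in SI: 113 knots = 58.1 m/s
Geostrophic balance rearranged: |∂P/∂n| = f ρ V_g
|∂P/∂n| = 1.43×10⁻⁴ × 0.862 × 58.1 = 7.17×10⁻³ Pa/m

7.2×10⁻³ Pa/m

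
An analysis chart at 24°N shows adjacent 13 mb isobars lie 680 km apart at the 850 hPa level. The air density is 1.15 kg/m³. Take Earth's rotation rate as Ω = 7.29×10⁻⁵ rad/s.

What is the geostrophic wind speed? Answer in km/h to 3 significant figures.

Coriolis parameter at 24°N:
f = 2Ω sin φ = 2 × 7.29×10⁻⁵ × sin 24° = 5.93×10⁻⁵ s⁻¹
Pressure gradient: |∂P/∂n| = 1300 Pa / 680000 m = 1.91×10⁻³ Pa/m
Geostrophic balance (pressure-gradient force = Coriolis force):
V_g = (1/(fρ)) |∂P/∂n| = 1.91×10⁻³ / (5.93×10⁻⁵ × 1.15) = 28.0 m/s
Converting: 28.0 m/s × 3.6 = 101 km/h

101 km/h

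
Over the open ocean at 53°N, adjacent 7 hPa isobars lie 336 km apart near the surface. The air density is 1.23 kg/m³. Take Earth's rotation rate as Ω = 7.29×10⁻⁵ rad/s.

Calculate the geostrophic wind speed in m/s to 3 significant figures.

14.5 m/s

Coriolis parameter at 53°N:
f = 2Ω sin φ = 2 × 7.29×10⁻⁵ × sin 53° = 1.16×10⁻⁴ s⁻¹
Pressure gradient: |∂P/∂n| = 700 Pa / 336000 m = 2.08×10⁻³ Pa/m
Geostrophic balance (pressure-gradient force = Coriolis force):
V_g = (1/(fρ)) |∂P/∂n| = 2.08×10⁻³ / (1.16×10⁻⁴ × 1.23) = 14.5 m/s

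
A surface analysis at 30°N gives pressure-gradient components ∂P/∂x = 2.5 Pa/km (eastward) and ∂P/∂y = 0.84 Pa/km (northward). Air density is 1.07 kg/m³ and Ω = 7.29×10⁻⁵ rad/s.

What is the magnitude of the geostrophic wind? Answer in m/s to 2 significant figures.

34 m/s

Coriolis parameter at 30°N:
f = 2Ω sin φ = 2 × 7.29×10⁻⁵ × sin 30° = 7.29×10⁻⁵ s⁻¹
Component geostrophic relations (x east, y north):
u_g = −(1/(fρ)) ∂P/∂y,  v_g = (1/(fρ)) ∂P/∂x
u_g = −(0.84×10⁻³)/(7.29×10⁻⁵ × 1.07) = −10.8 m/s;  v_g = (2.5×10⁻³)/(7.29×10⁻⁵ × 1.07) = 32.1 m/s
|V_g| = √(u_g² + v_g²) = 33.8 m/s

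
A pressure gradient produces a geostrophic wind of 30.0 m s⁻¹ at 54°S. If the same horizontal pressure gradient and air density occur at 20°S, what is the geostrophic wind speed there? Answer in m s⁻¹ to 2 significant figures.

With the same pressure gradient and density, V_g ∝ 1/f ∝ 1/sin φ.
V₂ = V₁ · sin φ₁ / sin φ₂ = 30.0 × sin 54° / sin 20°
V₂ = 30.0 × 0.8090/0.3420 = 71 m s⁻¹

71 m s⁻¹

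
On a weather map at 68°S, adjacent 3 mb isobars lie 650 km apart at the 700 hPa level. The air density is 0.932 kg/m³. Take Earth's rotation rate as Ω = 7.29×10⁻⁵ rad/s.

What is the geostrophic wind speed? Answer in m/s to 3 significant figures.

Coriolis parameter at 68°S:
f = 2Ω sin φ = 2 × 7.29×10⁻⁵ × sin 68° = 1.35×10⁻⁴ s⁻¹
Pressure gradient: |∂P/∂n| = 300 Pa / 650000 m = 4.62×10⁻⁴ Pa/m
Geostrophic balance (pressure-gradient force = Coriolis force):
V_g = (1/(fρ)) |∂P/∂n| = 4.62×10⁻⁴ / (1.35×10⁻⁴ × 0.932) = 3.66 m/s

3.66 m/s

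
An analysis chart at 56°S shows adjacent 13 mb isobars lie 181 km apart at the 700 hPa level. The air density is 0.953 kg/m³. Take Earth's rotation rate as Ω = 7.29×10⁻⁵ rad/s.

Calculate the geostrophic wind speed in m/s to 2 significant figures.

Coriolis parameter at 56°S:
f = 2Ω sin φ = 2 × 7.29×10⁻⁵ × sin 56° = 1.21×10⁻⁴ s⁻¹
Pressure gradient: |∂P/∂n| = 1300 Pa / 181000 m = 7.18×10⁻³ Pa/m
Geostrophic balance (pressure-gradient force = Coriolis force):
V_g = (1/(fρ)) |∂P/∂n| = 7.18×10⁻³ / (1.21×10⁻⁴ × 0.953) = 62.4 m/s

62 m/s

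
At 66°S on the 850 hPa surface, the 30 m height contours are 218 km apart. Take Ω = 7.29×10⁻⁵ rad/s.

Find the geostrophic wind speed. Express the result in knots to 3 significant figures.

Coriolis parameter at 66°S:
f = 2Ω sin φ = 2 × 7.29×10⁻⁵ × sin 66° = 1.33×10⁻⁴ s⁻¹
Height gradient: |∂Z/∂n| = 30 m / 218000 m = 1.38×10⁻⁴
On a pressure surface, geostrophic balance gives V_g = (g/f)|∂Z/∂n|:
V_g = 9.81 × 1.38×10⁻⁴ / 1.33×10⁻⁴ = 10.1 m/s
Converting: 10.1 m/s × 1.944 = 19.7 knots

19.7 knots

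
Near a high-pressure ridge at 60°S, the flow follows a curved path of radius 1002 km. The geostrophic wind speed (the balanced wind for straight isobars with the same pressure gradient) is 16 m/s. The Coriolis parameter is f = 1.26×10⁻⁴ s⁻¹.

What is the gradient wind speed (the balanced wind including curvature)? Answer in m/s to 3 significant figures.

Around a high, pressure-gradient force acts outward with centrifugal, so Coriolis balances both:
fV = (1/ρ)|∂P/∂n| + V²/R  →  V² − fR·V + fR·V_g = 0
With fR = 1.26×10⁻⁴ × 1002×10³ m = 126 m/s:
V = [fR − √((fR)² − 4 fR V_g)]/2 = [126 − √(126² − 4×126×16)]/2 = 18.8 m/s
Supergeostrophic (V > V_g = 16 m/s), as expected around a high.

18.8 m/s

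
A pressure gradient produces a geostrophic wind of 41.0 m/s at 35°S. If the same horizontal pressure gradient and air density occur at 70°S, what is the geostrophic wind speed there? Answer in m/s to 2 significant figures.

With the same pressure gradient and density, V_g ∝ 1/f ∝ 1/sin φ.
V₂ = V₁ · sin φ₁ / sin φ₂ = 41.0 × sin 35° / sin 70°
V₂ = 41.0 × 0.5736/0.9397 = 25 m/s

25 m/s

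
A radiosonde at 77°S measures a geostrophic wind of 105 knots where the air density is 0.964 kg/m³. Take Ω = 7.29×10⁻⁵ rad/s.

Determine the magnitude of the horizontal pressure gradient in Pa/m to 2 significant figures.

Coriolis parameter at 77°S:
f = 2Ω sin φ = 2 × 7.29×10⁻⁵ × sin 77° = 1.42×10⁻⁴ s⁻¹
Wind speed in SI: 105 knots = 54.0 m/s
Geostrophic balance rearranged: |∂P/∂n| = f ρ V_g
|∂P/∂n| = 1.42×10⁻⁴ × 0.964 × 54.0 = 7.40×10⁻³ Pa/m

7.4×10⁻³ Pa/m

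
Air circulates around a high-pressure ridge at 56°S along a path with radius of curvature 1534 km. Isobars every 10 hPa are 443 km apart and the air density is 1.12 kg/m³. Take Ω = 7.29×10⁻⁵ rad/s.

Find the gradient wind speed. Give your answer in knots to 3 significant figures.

36.0 knots

Coriolis parameter at 56°S:
f = 2Ω sin φ = 2 × 7.29×10⁻⁵ × sin 56° = 1.21×10⁻⁴ s⁻¹
Pressure gradient: |∂P/∂n| = 1000 Pa / 443000 m = 2.26×10⁻³ Pa/m
Geostrophic speed: V_g = |∂P/∂n|/(fρ) = 2.26×10⁻³/(1.21×10⁻⁴ × 1.12) = 16.7 m/s
Around a high, pressure-gradient force acts outward with centrifugal, so Coriolis balances both:
fV = (1/ρ)|∂P/∂n| + V²/R  →  V² − fR·V + fR·V_g = 0
With fR = 1.21×10⁻⁴ × 1534×10³ m = 185 m/s:
V = [fR − √((fR)² − 4 fR V_g)]/2 = [185 − √(185² − 4×185×16.7)]/2 = 18.5 m/s
Supergeostrophic (V > V_g = 16.7 m/s), as expected around a high.
Converting: 18.5 m/s × 1.944 = 36.0 knots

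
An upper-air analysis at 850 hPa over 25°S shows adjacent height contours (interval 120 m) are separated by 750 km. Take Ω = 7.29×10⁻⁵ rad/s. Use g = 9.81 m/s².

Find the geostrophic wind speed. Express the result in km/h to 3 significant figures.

Coriolis parameter at 25°S:
f = 2Ω sin φ = 2 × 7.29×10⁻⁵ × sin 25° = 6.16×10⁻⁵ s⁻¹
Height gradient: |∂Z/∂n| = 120 m / 750000 m = 1.60×10⁻⁴
On a pressure surface, geostrophic balance gives V_g = (g/f)|∂Z/∂n|:
V_g = 9.81 × 1.60×10⁻⁴ / 6.16×10⁻⁵ = 25.5 m/s
Converting: 25.5 m/s × 3.6 = 91.7 km/h

91.7 km/h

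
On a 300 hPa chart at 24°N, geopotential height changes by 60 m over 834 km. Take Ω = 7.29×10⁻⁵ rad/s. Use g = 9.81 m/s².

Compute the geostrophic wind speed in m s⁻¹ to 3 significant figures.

Coriolis parameter at 24°N:
f = 2Ω sin φ = 2 × 7.29×10⁻⁵ × sin 24° = 5.93×10⁻⁵ s⁻¹
Height gradient: |∂Z/∂n| = 60 m / 834000 m = 7.19×10⁻⁵
On a pressure surface, geostrophic balance gives V_g = (g/f)|∂Z/∂n|:
V_g = 9.81 × 7.19×10⁻⁵ / 5.93×10⁻⁵ = 11.9 m/s

11.9 m s⁻¹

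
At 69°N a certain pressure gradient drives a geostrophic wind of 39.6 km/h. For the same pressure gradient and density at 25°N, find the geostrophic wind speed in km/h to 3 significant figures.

With the same pressure gradient and density, V_g ∝ 1/f ∝ 1/sin φ.
V₂ = V₁ · sin φ₁ / sin φ₂ = 39.6 × sin 69° / sin 25°
V₂ = 39.6 × 0.9336/0.4226 = 87.5 km/h

87.5 km/h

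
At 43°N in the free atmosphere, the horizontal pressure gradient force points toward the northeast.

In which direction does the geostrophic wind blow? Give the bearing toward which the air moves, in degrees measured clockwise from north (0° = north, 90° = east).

The pressure-gradient force points toward the northeast (bearing 045°).
Geostrophic balance: in the Northern Hemisphere the Coriolis force deflects motion to the right, so the geostrophic wind blows 90° to the right of the pressure-gradient force (low pressure on the left).
Rotating 045° by 90° clockwise gives 135° — the wind blows toward the southeast.

135°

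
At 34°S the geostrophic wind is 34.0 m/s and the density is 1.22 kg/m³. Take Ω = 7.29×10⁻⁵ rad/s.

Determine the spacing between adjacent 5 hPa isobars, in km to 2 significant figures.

150 km

Coriolis parameter at 34°S:
f = 2Ω sin φ = 2 × 7.29×10⁻⁵ × sin 34° = 8.15×10⁻⁵ s⁻¹
Geostrophic balance rearranged: |∂P/∂n| = f ρ V_g
|∂P/∂n| = 8.15×10⁻⁵ × 1.22 × 34.0 = 3.38×10⁻³ Pa/m
Isobar spacing: Δn = ΔP/|∂P/∂n| = 500 Pa / 3.38×10⁻³ Pa/m = 147847 m ≈ 150 km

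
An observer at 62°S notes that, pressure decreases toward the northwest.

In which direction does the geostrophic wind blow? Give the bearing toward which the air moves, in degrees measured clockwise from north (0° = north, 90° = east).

225°

The pressure-gradient force points toward the northwest (bearing 315°).
Geostrophic balance: in the Southern Hemisphere the Coriolis force deflects motion to the left, so the geostrophic wind blows 90° to the left of the pressure-gradient force (low pressure on the right).
Rotating 315° by 90° counterclockwise gives 225° — the wind blows toward the southwest.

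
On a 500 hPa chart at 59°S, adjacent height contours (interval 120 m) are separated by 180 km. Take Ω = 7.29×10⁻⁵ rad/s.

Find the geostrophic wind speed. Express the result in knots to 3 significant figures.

Coriolis parameter at 59°S:
f = 2Ω sin φ = 2 × 7.29×10⁻⁵ × sin 59° = 1.25×10⁻⁴ s⁻¹
Height gradient: |∂Z/∂n| = 120 m / 180000 m = 6.67×10⁻⁴
On a pressure surface, geostrophic balance gives V_g = (g/f)|∂Z/∂n|:
V_g = 9.81 × 6.67×10⁻⁴ / 1.25×10⁻⁴ = 52.3 m/s
Converting: 52.3 m/s × 1.944 = 102 knots

102 knots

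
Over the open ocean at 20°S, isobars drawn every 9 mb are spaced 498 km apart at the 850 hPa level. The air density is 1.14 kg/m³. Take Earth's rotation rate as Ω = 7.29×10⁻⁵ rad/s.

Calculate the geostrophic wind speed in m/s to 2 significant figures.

Coriolis parameter at 20°S:
f = 2Ω sin φ = 2 × 7.29×10⁻⁵ × sin 20° = 4.99×10⁻⁵ s⁻¹
Pressure gradient: |∂P/∂n| = 900 Pa / 498000 m = 1.81×10⁻³ Pa/m
Geostrophic balance (pressure-gradient force = Coriolis force):
V_g = (1/(fρ)) |∂P/∂n| = 1.81×10⁻³ / (4.99×10⁻⁵ × 1.14) = 31.8 m/s

32 m/s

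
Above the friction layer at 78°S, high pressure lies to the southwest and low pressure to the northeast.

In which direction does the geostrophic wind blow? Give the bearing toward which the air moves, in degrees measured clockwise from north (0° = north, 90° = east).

The pressure-gradient force points toward the northeast (bearing 045°).
Geostrophic balance: in the Southern Hemisphere the Coriolis force deflects motion to the left, so the geostrophic wind blows 90° to the left of the pressure-gradient force (low pressure on the right).
Rotating 045° by 90° counterclockwise gives 315° — the wind blows toward the northwest.

315°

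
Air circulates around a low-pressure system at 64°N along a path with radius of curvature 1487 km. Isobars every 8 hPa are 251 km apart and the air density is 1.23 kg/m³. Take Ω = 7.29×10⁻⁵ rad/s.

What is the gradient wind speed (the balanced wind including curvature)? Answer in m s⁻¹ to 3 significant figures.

18.1 m s⁻¹

Coriolis parameter at 64°N:
f = 2Ω sin φ = 2 × 7.29×10⁻⁵ × sin 64° = 1.31×10⁻⁴ s⁻¹
Pressure gradient: |∂P/∂n| = 800 Pa / 251000 m = 3.19×10⁻³ Pa/m
Geostrophic speed: V_g = |∂P/∂n|/(fρ) = 3.19×10⁻³/(1.31×10⁻⁴ × 1.23) = 19.8 m/s
Around a low, centrifugal force acts outward with Coriolis, so pressure-gradient force balances both:
(1/ρ)|∂P/∂n| = fV + V²/R  →  V² + fR·V − fR·V_g = 0
With fR = 1.31×10⁻⁴ × 1487×10³ m = 195 m/s:
V = [−fR + √((fR)² + 4 fR V_g)]/2 = [−195 + √(195² + 4×195×19.8)]/2 = 18.1 m/s
Subgeostrophic (V < V_g = 19.8 m/s), as expected around a low.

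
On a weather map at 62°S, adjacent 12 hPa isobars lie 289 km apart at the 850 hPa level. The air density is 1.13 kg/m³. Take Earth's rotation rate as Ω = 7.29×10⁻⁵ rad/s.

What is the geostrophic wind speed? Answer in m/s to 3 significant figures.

Coriolis parameter at 62°S:
f = 2Ω sin φ = 2 × 7.29×10⁻⁵ × sin 62° = 1.29×10⁻⁴ s⁻¹
Pressure gradient: |∂P/∂n| = 1200 Pa / 289000 m = 4.15×10⁻³ Pa/m
Geostrophic balance (pressure-gradient force = Coriolis force):
V_g = (1/(fρ)) |∂P/∂n| = 4.15×10⁻³ / (1.29×10⁻⁴ × 1.13) = 28.5 m/s

28.5 m/s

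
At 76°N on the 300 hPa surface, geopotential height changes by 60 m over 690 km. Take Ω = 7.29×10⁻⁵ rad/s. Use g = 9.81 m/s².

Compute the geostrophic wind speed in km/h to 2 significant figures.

Coriolis parameter at 76°N:
f = 2Ω sin φ = 2 × 7.29×10⁻⁵ × sin 76° = 1.41×10⁻⁴ s⁻¹
Height gradient: |∂Z/∂n| = 60 m / 690000 m = 8.70×10⁻⁵
On a pressure surface, geostrophic balance gives V_g = (g/f)|∂Z/∂n|:
V_g = 9.81 × 8.70×10⁻⁵ / 1.41×10⁻⁴ = 6.03 m/s
Converting: 6.03 m/s × 3.6 = 22 km/h

22 km/h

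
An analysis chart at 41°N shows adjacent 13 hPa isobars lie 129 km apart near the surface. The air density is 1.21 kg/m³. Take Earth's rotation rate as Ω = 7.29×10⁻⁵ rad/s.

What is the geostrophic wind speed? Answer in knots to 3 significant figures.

169 knots

Coriolis parameter at 41°N:
f = 2Ω sin φ = 2 × 7.29×10⁻⁵ × sin 41° = 9.57×10⁻⁵ s⁻¹
Pressure gradient: |∂P/∂n| = 1300 Pa / 129000 m = 1.01×10⁻² Pa/m
Geostrophic balance (pressure-gradient force = Coriolis force):
V_g = (1/(fρ)) |∂P/∂n| = 1.01×10⁻² / (9.57×10⁻⁵ × 1.21) = 87.1 m/s
Converting: 87.1 m/s × 1.944 = 169 knots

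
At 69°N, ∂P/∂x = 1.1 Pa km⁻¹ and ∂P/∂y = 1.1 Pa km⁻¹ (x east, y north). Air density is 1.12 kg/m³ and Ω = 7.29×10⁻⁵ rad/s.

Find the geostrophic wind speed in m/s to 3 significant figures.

10.2 m/s

Coriolis parameter at 69°N:
f = 2Ω sin φ = 2 × 7.29×10⁻⁵ × sin 69° = 1.36×10⁻⁴ s⁻¹
Component geostrophic relations (x east, y north):
u_g = −(1/(fρ)) ∂P/∂y,  v_g = (1/(fρ)) ∂P/∂x
u_g = −(1.1×10⁻³)/(1.36×10⁻⁴ × 1.12) = −7.22 m/s;  v_g = (1.1×10⁻³)/(1.36×10⁻⁴ × 1.12) = 7.22 m/s
|V_g| = √(u_g² + v_g²) = 10.2 m/s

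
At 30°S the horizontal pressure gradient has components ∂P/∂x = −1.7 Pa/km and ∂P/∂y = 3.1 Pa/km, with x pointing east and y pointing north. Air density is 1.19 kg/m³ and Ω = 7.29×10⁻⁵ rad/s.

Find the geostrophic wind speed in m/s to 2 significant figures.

41 m/s

Coriolis parameter at 30°S:
f = 2Ω sin φ = 2 × 7.29×10⁻⁵ × sin 30° = 7.29×10⁻⁵ s⁻¹
In the Southern Hemisphere f is negative: f = −7.29×10⁻⁵ s⁻¹.
Component geostrophic relations (x east, y north):
u_g = −(1/(fρ)) ∂P/∂y,  v_g = (1/(fρ)) ∂P/∂x
u_g = −(3.1×10⁻³)/(−7.29×10⁻⁵ × 1.19) = 35.7 m/s;  v_g = (−1.7×10⁻³)/(−7.29×10⁻⁵ × 1.19) = 19.6 m/s
|V_g| = √(u_g² + v_g²) = 40.8 m/s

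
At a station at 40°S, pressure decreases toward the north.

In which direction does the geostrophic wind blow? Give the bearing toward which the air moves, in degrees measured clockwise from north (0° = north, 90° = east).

The pressure-gradient force points toward the north (bearing 000°).
Geostrophic balance: in the Southern Hemisphere the Coriolis force deflects motion to the left, so the geostrophic wind blows 90° to the left of the pressure-gradient force (low pressure on the right).
Rotating 000° by 90° counterclockwise gives 270° — the wind blows toward the west.

270°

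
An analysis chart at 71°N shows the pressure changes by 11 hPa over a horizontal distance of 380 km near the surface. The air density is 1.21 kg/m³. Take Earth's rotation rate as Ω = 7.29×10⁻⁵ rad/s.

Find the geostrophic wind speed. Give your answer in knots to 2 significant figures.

Coriolis parameter at 71°N:
f = 2Ω sin φ = 2 × 7.29×10⁻⁵ × sin 71° = 1.38×10⁻⁴ s⁻¹
Pressure gradient: |∂P/∂n| = 1100 Pa / 380000 m = 2.89×10⁻³ Pa/m
Geostrophic balance (pressure-gradient force = Coriolis force):
V_g = (1/(fρ)) |∂P/∂n| = 2.89×10⁻³ / (1.38×10⁻⁴ × 1.21) = 17.4 m/s
Converting: 17.4 m/s × 1.944 = 34 knots

34 knots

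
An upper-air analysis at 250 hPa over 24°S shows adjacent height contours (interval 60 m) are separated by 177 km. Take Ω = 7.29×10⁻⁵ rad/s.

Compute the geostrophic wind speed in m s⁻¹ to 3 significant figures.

Coriolis parameter at 24°S:
f = 2Ω sin φ = 2 × 7.29×10⁻⁵ × sin 24° = 5.93×10⁻⁵ s⁻¹
Height gradient: |∂Z/∂n| = 60 m / 177000 m = 3.39×10⁻⁴
On a pressure surface, geostrophic balance gives V_g = (g/f)|∂Z/∂n|:
V_g = 9.81 × 3.39×10⁻⁴ / 5.93×10⁻⁵ = 56.1 m/s

56.1 m s⁻¹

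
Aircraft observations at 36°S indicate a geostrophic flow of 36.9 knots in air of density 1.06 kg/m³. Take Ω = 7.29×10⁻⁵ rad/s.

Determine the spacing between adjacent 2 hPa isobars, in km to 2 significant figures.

Coriolis parameter at 36°S:
f = 2Ω sin φ = 2 × 7.29×10⁻⁵ × sin 36° = 8.57×10⁻⁵ s⁻¹
Wind speed in SI: 36.9 knots = 19.0 m/s
Geostrophic balance rearranged: |∂P/∂n| = f ρ V_g
|∂P/∂n| = 8.57×10⁻⁵ × 1.06 × 19.0 = 1.72×10⁻³ Pa/m
Isobar spacing: Δn = ΔP/|∂P/∂n| = 200 Pa / 1.72×10⁻³ Pa/m = 115980 m ≈ 120 km

120 km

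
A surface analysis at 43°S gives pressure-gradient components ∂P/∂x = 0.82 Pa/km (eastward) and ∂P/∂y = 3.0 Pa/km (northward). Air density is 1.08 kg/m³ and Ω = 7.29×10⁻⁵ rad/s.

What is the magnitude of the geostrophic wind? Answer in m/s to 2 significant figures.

Coriolis parameter at 43°S:
f = 2Ω sin φ = 2 × 7.29×10⁻⁵ × sin 43° = 9.94×10⁻⁵ s⁻¹
In the Southern Hemisphere f is negative: f = −9.94×10⁻⁵ s⁻¹.
Component geostrophic relations (x east, y north):
u_g = −(1/(fρ)) ∂P/∂y,  v_g = (1/(fρ)) ∂P/∂x
u_g = −(3.0×10⁻³)/(−9.94×10⁻⁵ × 1.08) = 27.9 m/s;  v_g = (0.82×10⁻³)/(−9.94×10⁻⁵ × 1.08) = −7.64 m/s
|V_g| = √(u_g² + v_g²) = 29.0 m/s

29 m/s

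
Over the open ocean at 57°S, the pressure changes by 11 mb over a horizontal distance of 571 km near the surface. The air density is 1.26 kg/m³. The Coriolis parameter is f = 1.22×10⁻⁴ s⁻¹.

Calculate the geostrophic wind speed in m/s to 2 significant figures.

13 m/s

Pressure gradient: |∂P/∂n| = 1100 Pa / 571000 m = 1.93×10⁻³ Pa/m
Geostrophic balance (pressure-gradient force = Coriolis force):
V_g = (1/(fρ)) |∂P/∂n| = 1.93×10⁻³ / (1.22×10⁻⁴ × 1.26) = 12.5 m/s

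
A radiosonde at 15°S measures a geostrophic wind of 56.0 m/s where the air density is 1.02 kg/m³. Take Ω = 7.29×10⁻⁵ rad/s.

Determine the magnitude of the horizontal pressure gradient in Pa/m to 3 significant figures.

Coriolis parameter at 15°S:
f = 2Ω sin φ = 2 × 7.29×10⁻⁵ × sin 15° = 3.77×10⁻⁵ s⁻¹
Geostrophic balance rearranged: |∂P/∂n| = f ρ V_g
|∂P/∂n| = 3.77×10⁻⁵ × 1.02 × 56.0 = 2.16×10⁻³ Pa/m

2.16×10⁻³ Pa/m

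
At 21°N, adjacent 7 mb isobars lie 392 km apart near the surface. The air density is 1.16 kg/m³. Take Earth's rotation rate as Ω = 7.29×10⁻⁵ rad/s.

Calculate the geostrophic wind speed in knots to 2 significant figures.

Coriolis parameter at 21°N:
f = 2Ω sin φ = 2 × 7.29×10⁻⁵ × sin 21° = 5.23×10⁻⁵ s⁻¹
Pressure gradient: |∂P/∂n| = 700 Pa / 392000 m = 1.79×10⁻³ Pa/m
Geostrophic balance (pressure-gradient force = Coriolis force):
V_g = (1/(fρ)) |∂P/∂n| = 1.79×10⁻³ / (5.23×10⁻⁵ × 1.16) = 29.5 m/s
Converting: 29.5 m/s × 1.944 = 57 knots

57 knots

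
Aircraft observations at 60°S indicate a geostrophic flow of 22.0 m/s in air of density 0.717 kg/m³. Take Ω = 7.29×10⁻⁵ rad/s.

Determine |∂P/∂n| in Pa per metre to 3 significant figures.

1.99×10⁻³ Pa/m

Coriolis parameter at 60°S:
f = 2Ω sin φ = 2 × 7.29×10⁻⁵ × sin 60° = 1.26×10⁻⁴ s⁻¹
Geostrophic balance rearranged: |∂P/∂n| = f ρ V_g
|∂P/∂n| = 1.26×10⁻⁴ × 0.717 × 22.0 = 1.99×10⁻³ Pa/m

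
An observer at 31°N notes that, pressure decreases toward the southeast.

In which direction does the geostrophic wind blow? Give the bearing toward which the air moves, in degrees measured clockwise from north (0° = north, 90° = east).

225°

The pressure-gradient force points toward the southeast (bearing 135°).
Geostrophic balance: in the Northern Hemisphere the Coriolis force deflects motion to the right, so the geostrophic wind blows 90° to the right of the pressure-gradient force (low pressure on the left).
Rotating 135° by 90° clockwise gives 225° — the wind blows toward the southwest.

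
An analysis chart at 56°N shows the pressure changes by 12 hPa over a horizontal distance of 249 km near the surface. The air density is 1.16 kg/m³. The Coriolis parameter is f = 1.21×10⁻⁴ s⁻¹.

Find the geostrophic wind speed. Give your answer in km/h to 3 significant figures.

Pressure gradient: |∂P/∂n| = 1200 Pa / 249000 m = 4.82×10⁻³ Pa/m
Geostrophic balance (pressure-gradient force = Coriolis force):
V_g = (1/(fρ)) |∂P/∂n| = 4.82×10⁻³ / (1.21×10⁻⁴ × 1.16) = 34.3 m/s
Converting: 34.3 m/s × 3.6 = 124 km/h

124 km/h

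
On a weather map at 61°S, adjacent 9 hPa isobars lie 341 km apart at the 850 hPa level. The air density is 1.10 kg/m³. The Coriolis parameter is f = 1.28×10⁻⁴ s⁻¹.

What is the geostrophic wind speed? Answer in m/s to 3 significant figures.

18.7 m/s

Pressure gradient: |∂P/∂n| = 900 Pa / 341000 m = 2.64×10⁻³ Pa/m
Geostrophic balance (pressure-gradient force = Coriolis force):
V_g = (1/(fρ)) |∂P/∂n| = 2.64×10⁻³ / (1.28×10⁻⁴ × 1.10) = 18.7 m/s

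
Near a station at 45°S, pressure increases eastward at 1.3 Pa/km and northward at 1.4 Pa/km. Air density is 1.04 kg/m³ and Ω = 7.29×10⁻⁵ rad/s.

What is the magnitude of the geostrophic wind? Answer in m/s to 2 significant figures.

18 m/s

Coriolis parameter at 45°S:
f = 2Ω sin φ = 2 × 7.29×10⁻⁵ × sin 45° = 1.03×10⁻⁴ s⁻¹
In the Southern Hemisphere f is negative: f = −1.03×10⁻⁴ s⁻¹.
Component geostrophic relations (x east, y north):
u_g = −(1/(fρ)) ∂P/∂y,  v_g = (1/(fρ)) ∂P/∂x
u_g = −(1.4×10⁻³)/(−1.03×10⁻⁴ × 1.04) = 13.1 m/s;  v_g = (1.3×10⁻³)/(−1.03×10⁻⁴ × 1.04) = −12.1 m/s
|V_g| = √(u_g² + v_g²) = 17.8 m/s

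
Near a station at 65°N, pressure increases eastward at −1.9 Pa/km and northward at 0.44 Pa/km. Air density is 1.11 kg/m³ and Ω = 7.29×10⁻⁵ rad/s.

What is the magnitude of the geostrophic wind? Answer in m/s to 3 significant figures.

13.3 m/s

Coriolis parameter at 65°N:
f = 2Ω sin φ = 2 × 7.29×10⁻⁵ × sin 65° = 1.32×10⁻⁴ s⁻¹
Component geostrophic relations (x east, y north):
u_g = −(1/(fρ)) ∂P/∂y,  v_g = (1/(fρ)) ∂P/∂x
u_g = −(0.44×10⁻³)/(1.32×10⁻⁴ × 1.11) = −3.00 m/s;  v_g = (−1.9×10⁻³)/(1.32×10⁻⁴ × 1.11) = −13.0 m/s
|V_g| = √(u_g² + v_g²) = 13.3 m/s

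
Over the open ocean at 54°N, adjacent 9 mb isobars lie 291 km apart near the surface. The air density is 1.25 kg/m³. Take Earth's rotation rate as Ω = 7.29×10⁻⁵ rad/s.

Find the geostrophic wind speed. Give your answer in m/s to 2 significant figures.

Coriolis parameter at 54°N:
f = 2Ω sin φ = 2 × 7.29×10⁻⁵ × sin 54° = 1.18×10⁻⁴ s⁻¹
Pressure gradient: |∂P/∂n| = 900 Pa / 291000 m = 3.09×10⁻³ Pa/m
Geostrophic balance (pressure-gradient force = Coriolis force):
V_g = (1/(fρ)) |∂P/∂n| = 3.09×10⁻³ / (1.18×10⁻⁴ × 1.25) = 21.0 m/s

21 m/s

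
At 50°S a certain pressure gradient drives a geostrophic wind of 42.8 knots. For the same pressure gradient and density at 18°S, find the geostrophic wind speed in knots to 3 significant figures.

106 knots

With the same pressure gradient and density, V_g ∝ 1/f ∝ 1/sin φ.
V₂ = V₁ · sin φ₁ / sin φ₂ = 42.8 × sin 50° / sin 18°
V₂ = 42.8 × 0.7660/0.3090 = 106 knots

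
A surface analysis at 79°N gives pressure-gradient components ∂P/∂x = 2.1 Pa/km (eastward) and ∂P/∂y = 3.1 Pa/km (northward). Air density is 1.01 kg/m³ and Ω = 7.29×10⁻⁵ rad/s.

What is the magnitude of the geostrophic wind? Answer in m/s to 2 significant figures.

Coriolis parameter at 79°N:
f = 2Ω sin φ = 2 × 7.29×10⁻⁵ × sin 79° = 1.43×10⁻⁴ s⁻¹
Component geostrophic relations (x east, y north):
u_g = −(1/(fρ)) ∂P/∂y,  v_g = (1/(fρ)) ∂P/∂x
u_g = −(3.1×10⁻³)/(1.43×10⁻⁴ × 1.01) = −21.4 m/s;  v_g = (2.1×10⁻³)/(1.43×10⁻⁴ × 1.01) = 14.5 m/s
|V_g| = √(u_g² + v_g²) = 25.9 m/s

26 m/s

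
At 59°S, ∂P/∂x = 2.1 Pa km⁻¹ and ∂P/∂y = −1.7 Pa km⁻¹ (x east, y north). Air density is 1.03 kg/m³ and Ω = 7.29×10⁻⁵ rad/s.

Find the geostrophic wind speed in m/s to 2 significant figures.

21 m/s

Coriolis parameter at 59°S:
f = 2Ω sin φ = 2 × 7.29×10⁻⁵ × sin 59° = 1.25×10⁻⁴ s⁻¹
In the Southern Hemisphere f is negative: f = −1.25×10⁻⁴ s⁻¹.
Component geostrophic relations (x east, y north):
u_g = −(1/(fρ)) ∂P/∂y,  v_g = (1/(fρ)) ∂P/∂x
u_g = −(−1.7×10⁻³)/(−1.25×10⁻⁴ × 1.03) = −13.2 m/s;  v_g = (2.1×10⁻³)/(−1.25×10⁻⁴ × 1.03) = −16.3 m/s
|V_g| = √(u_g² + v_g²) = 21.0 m/s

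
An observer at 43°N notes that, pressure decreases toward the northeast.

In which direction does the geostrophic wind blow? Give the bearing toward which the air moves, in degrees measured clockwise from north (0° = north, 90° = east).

The pressure-gradient force points toward the northeast (bearing 045°).
Geostrophic balance: in the Northern Hemisphere the Coriolis force deflects motion to the right, so the geostrophic wind blows 90° to the right of the pressure-gradient force (low pressure on the left).
Rotating 045° by 90° clockwise gives 135° — the wind blows toward the southeast.

135°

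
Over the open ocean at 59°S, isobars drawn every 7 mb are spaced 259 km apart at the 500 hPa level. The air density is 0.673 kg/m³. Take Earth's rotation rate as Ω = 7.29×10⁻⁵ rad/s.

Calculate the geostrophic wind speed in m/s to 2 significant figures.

Coriolis parameter at 59°S:
f = 2Ω sin φ = 2 × 7.29×10⁻⁵ × sin 59° = 1.25×10⁻⁴ s⁻¹
Pressure gradient: |∂P/∂n| = 700 Pa / 259000 m = 2.70×10⁻³ Pa/m
Geostrophic balance (pressure-gradient force = Coriolis force):
V_g = (1/(fρ)) |∂P/∂n| = 2.70×10⁻³ / (1.25×10⁻⁴ × 0.673) = 32.1 m/s

32 m/s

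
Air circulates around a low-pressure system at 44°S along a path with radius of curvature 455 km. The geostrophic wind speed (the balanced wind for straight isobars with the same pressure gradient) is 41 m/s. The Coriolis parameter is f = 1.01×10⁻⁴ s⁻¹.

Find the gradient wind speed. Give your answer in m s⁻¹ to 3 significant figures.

26.1 m s⁻¹

Around a low, centrifugal force acts outward with Coriolis, so pressure-gradient force balances both:
(1/ρ)|∂P/∂n| = fV + V²/R  →  V² + fR·V − fR·V_g = 0
With fR = 1.01×10⁻⁴ × 455×10³ m = 46.0 m/s:
V = [−fR + √((fR)² + 4 fR V_g)]/2 = [−46.0 + √(46.0² + 4×46.0×41)]/2 = 26.1 m/s
Subgeostrophic (V < V_g = 41 m/s), as expected around a low.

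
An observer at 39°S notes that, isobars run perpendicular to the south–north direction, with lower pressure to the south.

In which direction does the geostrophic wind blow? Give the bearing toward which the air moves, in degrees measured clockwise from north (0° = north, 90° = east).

090°

The pressure-gradient force points toward the south (bearing 180°).
Geostrophic balance: in the Southern Hemisphere the Coriolis force deflects motion to the left, so the geostrophic wind blows 90° to the left of the pressure-gradient force (low pressure on the right).
Rotating 180° by 90° counterclockwise gives 090° — the wind blows toward the east.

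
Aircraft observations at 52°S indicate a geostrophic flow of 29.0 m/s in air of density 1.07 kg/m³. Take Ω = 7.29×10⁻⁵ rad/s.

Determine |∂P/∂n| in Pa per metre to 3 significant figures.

3.57×10⁻³ Pa/m

Coriolis parameter at 52°S:
f = 2Ω sin φ = 2 × 7.29×10⁻⁵ × sin 52° = 1.15×10⁻⁴ s⁻¹
Geostrophic balance rearranged: |∂P/∂n| = f ρ V_g
|∂P/∂n| = 1.15×10⁻⁴ × 1.07 × 29.0 = 3.57×10⁻³ Pa/m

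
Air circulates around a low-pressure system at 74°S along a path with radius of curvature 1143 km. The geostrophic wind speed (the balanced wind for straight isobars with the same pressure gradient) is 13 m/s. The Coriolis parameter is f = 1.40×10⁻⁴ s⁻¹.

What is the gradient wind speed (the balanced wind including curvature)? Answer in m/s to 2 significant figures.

12 m/s

Around a low, centrifugal force acts outward with Coriolis, so pressure-gradient force balances both:
(1/ρ)|∂P/∂n| = fV + V²/R  →  V² + fR·V − fR·V_g = 0
With fR = 1.40×10⁻⁴ × 1143×10³ m = 160 m/s:
V = [−fR + √((fR)² + 4 fR V_g)]/2 = [−160 + √(160² + 4×160×13)]/2 = 12.1 m/s
Subgeostrophic (V < V_g = 13 m/s), as expected around a low.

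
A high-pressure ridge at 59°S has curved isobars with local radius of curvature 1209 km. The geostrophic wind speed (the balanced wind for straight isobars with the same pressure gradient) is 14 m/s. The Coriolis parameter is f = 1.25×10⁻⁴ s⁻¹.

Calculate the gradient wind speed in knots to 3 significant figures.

Around a high, pressure-gradient force acts outward with centrifugal, so Coriolis balances both:
fV = (1/ρ)|∂P/∂n| + V²/R  →  V² − fR·V + fR·V_g = 0
With fR = 1.25×10⁻⁴ × 1209×10³ m = 151 m/s:
V = [fR − √((fR)² − 4 fR V_g)]/2 = [151 − √(151² − 4×151×14)]/2 = 15.6 m/s
Supergeostrophic (V > V_g = 14 m/s), as expected around a high.
Converting: 15.6 m/s × 1.944 = 30.3 knots

30.3 knots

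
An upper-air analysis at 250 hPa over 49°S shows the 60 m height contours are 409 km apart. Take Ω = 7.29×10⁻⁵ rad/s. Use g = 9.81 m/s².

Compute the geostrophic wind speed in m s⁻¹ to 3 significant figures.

Coriolis parameter at 49°S:
f = 2Ω sin φ = 2 × 7.29×10⁻⁵ × sin 49° = 1.10×10⁻⁴ s⁻¹
Height gradient: |∂Z/∂n| = 60 m / 409000 m = 1.47×10⁻⁴
On a pressure surface, geostrophic balance gives V_g = (g/f)|∂Z/∂n|:
V_g = 9.81 × 1.47×10⁻⁴ / 1.10×10⁻⁴ = 13.1 m/s

13.1 m s⁻¹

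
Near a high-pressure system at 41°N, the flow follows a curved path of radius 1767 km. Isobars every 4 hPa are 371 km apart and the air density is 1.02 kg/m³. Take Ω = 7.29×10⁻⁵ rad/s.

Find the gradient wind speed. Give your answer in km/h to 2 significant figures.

43 km/h

Coriolis parameter at 41°N:
f = 2Ω sin φ = 2 × 7.29×10⁻⁵ × sin 41° = 9.57×10⁻⁵ s⁻¹
Pressure gradient: |∂P/∂n| = 400 Pa / 371000 m = 1.08×10⁻³ Pa/m
Geostrophic speed: V_g = |∂P/∂n|/(fρ) = 1.08×10⁻³/(9.57×10⁻⁵ × 1.02) = 11.1 m/s
Around a high, pressure-gradient force acts outward with centrifugal, so Coriolis balances both:
fV = (1/ρ)|∂P/∂n| + V²/R  →  V² − fR·V + fR·V_g = 0
With fR = 9.57×10⁻⁵ × 1767×10³ m = 169 m/s:
V = [fR − √((fR)² − 4 fR V_g)]/2 = [169 − √(169² − 4×169×11.1)]/2 = 11.9 m/s
Supergeostrophic (V > V_g = 11.1 m/s), as expected around a high.
Converting: 11.9 m/s × 3.6 = 43 km/h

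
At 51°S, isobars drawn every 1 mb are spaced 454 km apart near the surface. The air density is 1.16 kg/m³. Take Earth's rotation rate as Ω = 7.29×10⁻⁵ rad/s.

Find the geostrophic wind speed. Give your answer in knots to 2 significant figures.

Coriolis parameter at 51°S:
f = 2Ω sin φ = 2 × 7.29×10⁻⁵ × sin 51° = 1.13×10⁻⁴ s⁻¹
Pressure gradient: |∂P/∂n| = 100 Pa / 454000 m = 2.20×10⁻⁴ Pa/m
Geostrophic balance (pressure-gradient force = Coriolis force):
V_g = (1/(fρ)) |∂P/∂n| = 2.20×10⁻⁴ / (1.13×10⁻⁴ × 1.16) = 1.68 m/s
Converting: 1.68 m/s × 1.944 = 3.3 knots

3.3 knots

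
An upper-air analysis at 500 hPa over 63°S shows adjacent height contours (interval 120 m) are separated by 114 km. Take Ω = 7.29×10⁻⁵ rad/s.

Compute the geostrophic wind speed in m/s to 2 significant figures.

79 m/s

Coriolis parameter at 63°S:
f = 2Ω sin φ = 2 × 7.29×10⁻⁵ × sin 63° = 1.30×10⁻⁴ s⁻¹
Height gradient: |∂Z/∂n| = 120 m / 114000 m = 1.05×10⁻³
On a pressure surface, geostrophic balance gives V_g = (g/f)|∂Z/∂n|:
V_g = 9.81 × 1.05×10⁻³ / 1.30×10⁻⁴ = 79.5 m/s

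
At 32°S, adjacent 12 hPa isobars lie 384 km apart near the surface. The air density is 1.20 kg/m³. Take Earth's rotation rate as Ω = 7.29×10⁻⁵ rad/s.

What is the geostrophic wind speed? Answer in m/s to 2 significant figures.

Coriolis parameter at 32°S:
f = 2Ω sin φ = 2 × 7.29×10⁻⁵ × sin 32° = 7.73×10⁻⁵ s⁻¹
Pressure gradient: |∂P/∂n| = 1200 Pa / 384000 m = 3.12×10⁻³ Pa/m
Geostrophic balance (pressure-gradient force = Coriolis force):
V_g = (1/(fρ)) |∂P/∂n| = 3.12×10⁻³ / (7.73×10⁻⁵ × 1.20) = 33.7 m/s

34 m/s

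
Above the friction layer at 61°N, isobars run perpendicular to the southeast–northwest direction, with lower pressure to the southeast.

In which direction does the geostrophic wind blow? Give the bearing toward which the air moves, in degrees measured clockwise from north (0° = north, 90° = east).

The pressure-gradient force points toward the southeast (bearing 135°).
Geostrophic balance: in the Northern Hemisphere the Coriolis force deflects motion to the right, so the geostrophic wind blows 90° to the right of the pressure-gradient force (low pressure on the left).
Rotating 135° by 90° clockwise gives 225° — the wind blows toward the southwest.

225°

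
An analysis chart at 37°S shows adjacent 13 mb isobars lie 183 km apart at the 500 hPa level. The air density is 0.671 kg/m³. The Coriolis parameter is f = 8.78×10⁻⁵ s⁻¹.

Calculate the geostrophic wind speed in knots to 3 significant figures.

234 knots

Pressure gradient: |∂P/∂n| = 1300 Pa / 183000 m = 7.10×10⁻³ Pa/m
Geostrophic balance (pressure-gradient force = Coriolis force):
V_g = (1/(fρ)) |∂P/∂n| = 7.10×10⁻³ / (8.78×10⁻⁵ × 0.671) = 121 m/s
Converting: 121 m/s × 1.944 = 234 knots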